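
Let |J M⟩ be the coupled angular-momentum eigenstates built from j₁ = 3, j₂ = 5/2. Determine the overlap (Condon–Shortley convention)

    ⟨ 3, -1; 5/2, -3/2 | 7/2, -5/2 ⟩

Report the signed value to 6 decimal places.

−√(10/63) = -0.398410

√[8·2!4!3!/10! · 2!4!1!4!1!6!] = √(18432/35)
  +(−1)^0/∏(0,2,4,1,0,2)! = 1/96  (running 1/96)
  +(−1)^1/∏(1,1,3,0,1,3)! = -1/36  (running -5/288)
⟨..|..⟩ = √(18432/35)·(-5/288) = -0.398410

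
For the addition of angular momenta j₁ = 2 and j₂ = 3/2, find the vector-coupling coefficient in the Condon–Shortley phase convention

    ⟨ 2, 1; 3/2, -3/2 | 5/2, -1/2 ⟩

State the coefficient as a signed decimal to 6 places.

√[6·1!3!2!/7! · 3!1!0!3!2!3!] = √(216/35)
  +(−1)^0/∏(0,1,1,0,2,2)! = 1/4  (running 1/4)
⟨..|..⟩ = √(216/35)·(1/4) = +0.621059

+√(27/70) = +0.621059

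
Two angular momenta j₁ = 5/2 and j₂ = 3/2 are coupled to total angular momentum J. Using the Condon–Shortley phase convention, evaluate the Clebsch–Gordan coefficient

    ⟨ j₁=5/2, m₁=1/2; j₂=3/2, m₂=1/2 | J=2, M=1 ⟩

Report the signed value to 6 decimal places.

j₁+j₂−J=2  J+j₁−j₂=3  J−j₁+j₂=1  j₁+j₂+J+1=7
(j₁±m₁, j₂±m₂, J±M) = (3,2,2,1,3,1)
P² = 12/7
sum k=1..2:
  [1] −1/2 = -1/2
  [2] +1/12 = 1/12
S = -5/12
C² = P²·S² = 25/84 ; C = -0.545545

−√(25/84) ≈ -0.545545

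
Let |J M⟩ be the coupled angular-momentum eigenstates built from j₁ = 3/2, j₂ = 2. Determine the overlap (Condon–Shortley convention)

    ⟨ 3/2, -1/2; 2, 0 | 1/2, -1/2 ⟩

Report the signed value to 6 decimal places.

triangle: 3!·0!·1!/5! = 6/120
(j±m)!: 1!·2!·2!·2!·0!·1! = 8
prefactor² = (2J+1)·Δ·N² = 4/5
  k=2: +1/(2!·1!·0!·0!·0!·1!) = 1/2
Σ = 1/2  ⇒  CG² = 4/5·1/2² = 1/5
CG = +√(1/5) = +0.447214

+√(1/5) ≈ +0.447214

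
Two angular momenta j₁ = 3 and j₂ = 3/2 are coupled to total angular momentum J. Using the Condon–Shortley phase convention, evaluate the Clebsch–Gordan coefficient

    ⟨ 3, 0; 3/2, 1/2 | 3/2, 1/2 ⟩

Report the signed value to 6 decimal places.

triangle: 3!*3!*0!/7! = 36/5040
(j±m)!: 3!*3!*2!*1!*2!*1! = 144
prefactor² = (2J+1)*Δ*N² = 144/35
  k=2: +1/(2!*1!*1!*0!*2!*0!) = 1/4
Σ = 1/4  ⇒  CG² = 144/35*1/4² = 9/35
CG = +√(9/35) = +0.507093

+√(9/35) ≈ +0.507093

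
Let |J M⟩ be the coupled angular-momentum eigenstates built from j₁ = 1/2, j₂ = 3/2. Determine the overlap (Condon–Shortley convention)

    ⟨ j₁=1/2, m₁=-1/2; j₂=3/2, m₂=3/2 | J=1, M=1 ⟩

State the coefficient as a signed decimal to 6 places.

triangle: 1!×0!×2!/4! = 2/24
(j±m)!: 0!×1!×3!×0!×2!×0! = 12
prefactor² = (2J+1)×Δ×N² = 3
  k=1: −1/(1!×0!×0!×2!×0!×0!) = -1/2
Σ = -1/2  ⇒  CG² = 3×(-1/2)² = 3/4
CG = −√(3/4) = -0.866025

-0.866025  (= −√(3/4))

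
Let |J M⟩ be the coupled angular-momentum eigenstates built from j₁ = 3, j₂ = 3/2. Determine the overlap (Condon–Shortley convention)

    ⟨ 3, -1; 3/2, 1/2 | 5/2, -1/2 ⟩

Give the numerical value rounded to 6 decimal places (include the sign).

-0.119523  (= −√(1/70))

j₁+j₂−J=2  J+j₁−j₂=4  J−j₁+j₂=1  j₁+j₂+J+1=8
(j₁±m₁, j₂±m₂, J±M) = (2,4,2,1,2,3)
P² = 288/35
sum k=1..2:
  [1] −1/6 = -1/6
  [2] +1/8 = 1/8
S = -1/24
C² = P²·S² = 1/70 ; C = -0.119523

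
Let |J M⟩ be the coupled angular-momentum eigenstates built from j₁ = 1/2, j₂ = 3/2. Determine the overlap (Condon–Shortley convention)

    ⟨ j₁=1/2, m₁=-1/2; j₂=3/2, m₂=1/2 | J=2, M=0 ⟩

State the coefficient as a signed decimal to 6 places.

+0.707107

√[5·0!1!3!/5! · 0!1!2!1!2!2!] = √(2)
  +(−1)^0/∏(0,0,1,2,0,1)! = 1/2  (running 1/2)
⟨..|..⟩ = √(2)·(1/2) = +0.707107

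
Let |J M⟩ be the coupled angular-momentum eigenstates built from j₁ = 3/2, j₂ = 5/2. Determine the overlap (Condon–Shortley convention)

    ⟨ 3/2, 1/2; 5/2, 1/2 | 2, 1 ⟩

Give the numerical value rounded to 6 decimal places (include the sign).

√[5·2!1!3!/7! · 2!1!3!2!3!1!] = √(12/7)
  +(−1)^0/∏(0,2,1,3,0,0)! = 1/12  (running 1/12)
  +(−1)^1/∏(1,1,0,2,1,1)! = -1/2  (running -5/12)
⟨..|..⟩ = √(12/7)·(-5/12) = -0.545545

-0.545545  (= −√(25/84))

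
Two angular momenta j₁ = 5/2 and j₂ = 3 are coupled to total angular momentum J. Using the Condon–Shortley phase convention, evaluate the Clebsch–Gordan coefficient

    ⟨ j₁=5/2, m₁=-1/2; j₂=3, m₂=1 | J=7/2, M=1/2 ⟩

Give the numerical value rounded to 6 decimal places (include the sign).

-0.125988

j₁+j₂−J=2  J+j₁−j₂=3  J−j₁+j₂=4  j₁+j₂+J+1=10
(j₁±m₁, j₂±m₂, J±M) = (2,3,4,2,4,3)
P² = 9216/175
sum k=0..2:
  [0] +1/288 = 1/288
  [1] −1/12 = -1/12
  [2] +1/16 = 1/16
S = -5/288
C² = P²·S² = 1/63 ; C = -0.125988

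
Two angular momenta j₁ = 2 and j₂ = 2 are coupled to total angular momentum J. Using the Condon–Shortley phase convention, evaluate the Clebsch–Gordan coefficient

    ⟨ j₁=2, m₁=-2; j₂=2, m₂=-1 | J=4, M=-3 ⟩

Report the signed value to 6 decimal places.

+0.707107  (= +√(1/2))

triangle: 0!·4!·4!/9! = 576/362880
(j±m)!: 0!·4!·1!·3!·1!·7! = 725760
prefactor² = (2J+1)·Δ·N² = 10368
  k=0: +1/(0!·0!·4!·1!·0!·3!) = 1/144
Σ = 1/144  ⇒  CG² = 10368·1/144² = 1/2
CG = +√(1/2) = +0.707107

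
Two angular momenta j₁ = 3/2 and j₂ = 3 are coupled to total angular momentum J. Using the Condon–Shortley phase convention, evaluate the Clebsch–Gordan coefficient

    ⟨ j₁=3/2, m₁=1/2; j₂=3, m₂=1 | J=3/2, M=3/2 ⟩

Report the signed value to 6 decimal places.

−√(4/35) ≈ -0.338062

j₁+j₂−J=3  J+j₁−j₂=0  J−j₁+j₂=3  j₁+j₂+J+1=7
(j₁±m₁, j₂±m₂, J±M) = (2,1,4,2,3,0)
P² = 576/35
sum k=1..1:
  [1] −1/12 = -1/12
S = -1/12
C² = P²·S² = 4/35 ; C = -0.338062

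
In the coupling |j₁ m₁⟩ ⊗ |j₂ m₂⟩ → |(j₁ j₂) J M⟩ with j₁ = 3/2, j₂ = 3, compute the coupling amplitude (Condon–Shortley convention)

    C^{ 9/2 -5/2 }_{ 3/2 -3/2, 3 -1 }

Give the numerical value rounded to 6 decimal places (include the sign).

triangle: 0!·3!·6!/10! = 4320/3628800
(j±m)!: 0!·3!·2!·4!·2!·7! = 2903040
prefactor² = (2J+1)·Δ·N² = 34560
  k=0: +1/(0!·0!·3!·2!·0!·4!) = 1/288
Σ = 1/288  ⇒  CG² = 34560·1/288² = 5/12
CG = +√(5/12) = +0.645497

+0.645497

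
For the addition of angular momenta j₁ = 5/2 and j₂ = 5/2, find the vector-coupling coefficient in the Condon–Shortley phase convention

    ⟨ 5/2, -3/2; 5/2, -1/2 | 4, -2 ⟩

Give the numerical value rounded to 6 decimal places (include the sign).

−√(5/28) ≈ -0.422577

triangle: 1!*4!*4!/10! = 576/3628800
(j±m)!: 1!*4!*2!*3!*2!*6! = 414720
prefactor² = (2J+1)*Δ*N² = 20736/35
  k=0: +1/(0!*1!*4!*2!*0!*2!) = 1/96
  k=1: −1/(1!*0!*3!*1!*1!*3!) = -1/36
Σ = -5/288  ⇒  CG² = 20736/35*(-5/288)² = 5/28
CG = −√(5/28) = -0.422577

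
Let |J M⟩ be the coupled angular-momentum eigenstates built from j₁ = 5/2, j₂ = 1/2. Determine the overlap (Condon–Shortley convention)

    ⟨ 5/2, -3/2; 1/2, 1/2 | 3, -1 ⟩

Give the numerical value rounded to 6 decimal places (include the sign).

+√(1/3) ≈ +0.577350

triangle: 0!*5!*1!/7! = 120/5040
(j±m)!: 1!*4!*1!*0!*2!*4! = 1152
prefactor² = (2J+1)*Δ*N² = 192
  k=0: +1/(0!*0!*4!*1!*1!*0!) = 1/24
Σ = 1/24  ⇒  CG² = 192*1/24² = 1/3
CG = +√(1/3) = +0.577350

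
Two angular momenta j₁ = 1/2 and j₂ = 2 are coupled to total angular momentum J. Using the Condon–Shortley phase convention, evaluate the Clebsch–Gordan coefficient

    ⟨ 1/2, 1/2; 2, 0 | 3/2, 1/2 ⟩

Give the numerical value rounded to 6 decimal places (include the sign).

+0.632456  (= +√(2/5))

j₁+j₂−J=1  J+j₁−j₂=0  J−j₁+j₂=3  j₁+j₂+J+1=5
(j₁±m₁, j₂±m₂, J±M) = (1,0,2,2,2,1)
P² = 8/5
sum k=0..0:
  [0] +1/2 = 1/2
S = 1/2
C² = P²·S² = 2/5 ; C = +0.632456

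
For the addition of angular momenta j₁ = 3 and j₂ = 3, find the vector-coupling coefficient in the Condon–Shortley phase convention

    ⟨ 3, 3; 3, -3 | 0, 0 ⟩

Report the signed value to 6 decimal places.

+√(1/7) = +0.377964

triangle: 6!*0!*0!/7! = 720/5040
(j±m)!: 6!*0!*0!*6!*0!*0! = 518400
prefactor² = (2J+1)*Δ*N² = 518400/7
  k=0: +1/(0!*6!*0!*0!*0!*0!) = 1/720
Σ = 1/720  ⇒  CG² = 518400/7*1/720² = 1/7
CG = +√(1/7) = +0.377964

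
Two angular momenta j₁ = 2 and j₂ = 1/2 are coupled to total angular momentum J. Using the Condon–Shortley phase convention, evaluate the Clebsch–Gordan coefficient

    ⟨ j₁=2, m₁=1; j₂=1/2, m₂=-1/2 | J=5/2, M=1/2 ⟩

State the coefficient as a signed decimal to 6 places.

√[6·0!4!1!/6! · 3!1!0!1!3!2!] = √(72/5)
  +(−1)^0/∏(0,0,1,0,3,1)! = 1/6  (running 1/6)
⟨..|..⟩ = √(72/5)·(1/6) = +0.632456

+√(2/5) ≈ +0.632456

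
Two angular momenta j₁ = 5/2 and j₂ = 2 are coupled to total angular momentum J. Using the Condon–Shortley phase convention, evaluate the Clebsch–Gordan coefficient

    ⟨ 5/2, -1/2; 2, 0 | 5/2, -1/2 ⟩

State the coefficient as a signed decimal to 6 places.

triangle: 2!·3!·2!/8! = 24/40320
(j±m)!: 2!·3!·2!·2!·2!·3! = 576
prefactor² = (2J+1)·Δ·N² = 72/35
  k=0: +1/(0!·2!·3!·2!·0!·0!) = 1/24
  k=1: −1/(1!·1!·2!·1!·1!·1!) = -1/2
  k=2: +1/(2!·0!·1!·0!·2!·2!) = 1/8
Σ = -1/3  ⇒  CG² = 72/35·(-1/3)² = 8/35
CG = −√(8/35) = -0.478091

−√(8/35) = -0.478091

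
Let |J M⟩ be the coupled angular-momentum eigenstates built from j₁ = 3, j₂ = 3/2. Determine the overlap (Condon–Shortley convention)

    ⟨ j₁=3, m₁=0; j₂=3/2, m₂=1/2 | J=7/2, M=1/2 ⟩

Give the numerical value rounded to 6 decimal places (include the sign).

√[8·1!5!2!/9! · 3!3!2!1!4!3!] = √(384/7)
  +(−1)^0/∏(0,1,3,2,2,0)! = 1/24  (running 1/24)
  +(−1)^1/∏(1,0,2,1,3,1)! = -1/12  (running -1/24)
⟨..|..⟩ = √(384/7)·(-1/24) = -0.308607

−√(2/21) = -0.308607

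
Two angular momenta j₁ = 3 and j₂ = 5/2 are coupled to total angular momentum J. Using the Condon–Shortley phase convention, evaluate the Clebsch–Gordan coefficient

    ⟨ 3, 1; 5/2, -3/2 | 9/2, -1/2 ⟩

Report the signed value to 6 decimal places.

+0.594588  (= +√(35/99))

triangle: 1!·5!·4!/11! = 2880/39916800
(j±m)!: 4!·2!·1!·4!·4!·5! = 3317760
prefactor² = (2J+1)·Δ·N² = 184320/77
  k=0: +1/(0!·1!·2!·1!·3!·3!) = 1/72
  k=1: −1/(1!·0!·1!·0!·4!·4!) = -1/576
Σ = 7/576  ⇒  CG² = 184320/77·7/576² = 35/99
CG = +√(35/99) = +0.594588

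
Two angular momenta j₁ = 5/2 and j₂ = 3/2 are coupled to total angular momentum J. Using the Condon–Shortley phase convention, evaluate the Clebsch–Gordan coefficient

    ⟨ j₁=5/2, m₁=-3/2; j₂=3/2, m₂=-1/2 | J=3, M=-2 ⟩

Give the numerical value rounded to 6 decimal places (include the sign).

j₁+j₂−J=1  J+j₁−j₂=4  J−j₁+j₂=2  j₁+j₂+J+1=8
(j₁±m₁, j₂±m₂, J±M) = (1,4,1,2,1,5)
P² = 48
sum k=0..1:
  [0] +1/24 = 1/24
  [1] −1/12 = -1/12
S = -1/24
C² = P²·S² = 1/12 ; C = -0.288675

-0.288675  (= −√(1/12))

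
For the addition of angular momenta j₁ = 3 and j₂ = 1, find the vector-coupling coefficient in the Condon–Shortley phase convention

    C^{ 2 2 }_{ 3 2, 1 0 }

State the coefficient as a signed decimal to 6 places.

√[5·2!4!0!/7! · 5!1!1!1!4!0!] = √(960/7)
  +(−1)^1/∏(1,1,0,0,4,0)! = -1/24  (running -1/24)
⟨..|..⟩ = √(960/7)·(-1/24) = -0.487950

-0.487950  (= −√(5/21))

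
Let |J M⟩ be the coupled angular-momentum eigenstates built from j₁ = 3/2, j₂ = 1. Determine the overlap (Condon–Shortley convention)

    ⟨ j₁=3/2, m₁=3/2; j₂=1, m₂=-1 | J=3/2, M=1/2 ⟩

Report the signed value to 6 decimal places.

+0.632456

j₁+j₂−J=1  J+j₁−j₂=2  J−j₁+j₂=1  j₁+j₂+J+1=5
(j₁±m₁, j₂±m₂, J±M) = (3,0,0,2,2,1)
P² = 8/5
sum k=0..0:
  [0] +1/2 = 1/2
S = 1/2
C² = P²·S² = 2/5 ; C = +0.632456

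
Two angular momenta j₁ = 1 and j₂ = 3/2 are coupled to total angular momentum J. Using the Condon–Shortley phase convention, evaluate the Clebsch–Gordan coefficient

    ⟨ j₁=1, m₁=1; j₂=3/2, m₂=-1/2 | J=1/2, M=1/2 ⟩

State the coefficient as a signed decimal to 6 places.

j₁+j₂−J=2  J+j₁−j₂=0  J−j₁+j₂=1  j₁+j₂+J+1=4
(j₁±m₁, j₂±m₂, J±M) = (2,0,1,2,1,0)
P² = 2/3
sum k=0..0:
  [0] +1/2 = 1/2
S = 1/2
C² = P²·S² = 1/6 ; C = +0.408248

+√(1/6) = +0.408248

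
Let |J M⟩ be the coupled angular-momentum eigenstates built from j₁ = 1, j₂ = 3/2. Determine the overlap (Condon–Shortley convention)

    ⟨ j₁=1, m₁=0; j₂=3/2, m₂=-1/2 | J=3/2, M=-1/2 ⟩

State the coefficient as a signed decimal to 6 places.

j₁+j₂−J=1  J+j₁−j₂=1  J−j₁+j₂=2  j₁+j₂+J+1=5
(j₁±m₁, j₂±m₂, J±M) = (1,1,1,2,1,2)
P² = 4/15
sum k=0..1:
  [0] +1/1 = 1
  [1] −1/2 = -1/2
S = 1/2
C² = P²·S² = 1/15 ; C = +0.258199

+0.258199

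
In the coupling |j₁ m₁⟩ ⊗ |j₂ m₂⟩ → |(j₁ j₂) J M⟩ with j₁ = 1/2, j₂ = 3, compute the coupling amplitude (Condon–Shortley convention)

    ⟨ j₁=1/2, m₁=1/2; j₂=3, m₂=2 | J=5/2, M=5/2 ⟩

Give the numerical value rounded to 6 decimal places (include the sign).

j₁+j₂−J=1  J+j₁−j₂=0  J−j₁+j₂=5  j₁+j₂+J+1=7
(j₁±m₁, j₂±m₂, J±M) = (1,0,5,1,5,0)
P² = 14400/7
sum k=0..0:
  [0] +1/120 = 1/120
S = 1/120
C² = P²·S² = 1/7 ; C = +0.377964

+√(1/7) ≈ +0.377964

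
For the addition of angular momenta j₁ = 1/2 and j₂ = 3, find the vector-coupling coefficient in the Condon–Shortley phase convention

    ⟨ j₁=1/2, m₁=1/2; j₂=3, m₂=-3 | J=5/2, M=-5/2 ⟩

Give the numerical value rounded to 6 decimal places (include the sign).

+0.925820  (= +√(6/7))

√[6·1!0!5!/7! · 1!0!0!6!0!5!] = √(86400/7)
  +(−1)^0/∏(0,1,0,0,0,5)! = 1/120  (running 1/120)
⟨..|..⟩ = √(86400/7)·(1/120) = +0.925820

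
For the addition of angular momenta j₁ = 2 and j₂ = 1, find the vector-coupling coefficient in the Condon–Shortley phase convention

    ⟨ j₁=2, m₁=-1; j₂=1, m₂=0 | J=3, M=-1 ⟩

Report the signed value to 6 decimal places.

√[7·0!4!2!/7! · 1!3!1!1!2!4!] = √(96/5)
  +(−1)^0/∏(0,0,3,1,1,1)! = 1/6  (running 1/6)
⟨..|..⟩ = √(96/5)·(1/6) = +0.730297

+0.730297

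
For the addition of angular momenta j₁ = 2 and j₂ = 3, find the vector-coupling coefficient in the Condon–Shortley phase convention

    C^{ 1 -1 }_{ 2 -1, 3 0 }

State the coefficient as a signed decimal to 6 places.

√[3·4!0!2!/7! · 1!3!3!3!0!2!] = √(432/35)
  +(−1)^3/∏(3,1,0,0,0,2)! = -1/12  (running -1/12)
⟨..|..⟩ = √(432/35)·(-1/12) = -0.292770

-0.292770  (= −√(3/35))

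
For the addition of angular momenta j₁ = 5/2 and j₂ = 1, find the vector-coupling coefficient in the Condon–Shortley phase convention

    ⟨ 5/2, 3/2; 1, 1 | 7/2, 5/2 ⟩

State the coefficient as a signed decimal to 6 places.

j₁+j₂−J=0  J+j₁−j₂=5  J−j₁+j₂=2  j₁+j₂+J+1=8
(j₁±m₁, j₂±m₂, J±M) = (4,1,2,0,6,1)
P² = 11520/7
sum k=0..0:
  [0] +1/48 = 1/48
S = 1/48
C² = P²·S² = 5/7 ; C = +0.845154

+√(5/7) = +0.845154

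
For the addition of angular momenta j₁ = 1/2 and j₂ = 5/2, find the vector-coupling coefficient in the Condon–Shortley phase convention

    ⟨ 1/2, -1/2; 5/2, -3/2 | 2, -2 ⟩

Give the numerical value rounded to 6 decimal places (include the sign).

√[5·1!0!4!/6! · 0!1!1!4!0!4!] = √(96)
  +(−1)^1/∏(1,0,0,0,0,4)! = -1/24  (running -1/24)
⟨..|..⟩ = √(96)·(-1/24) = -0.408248

-0.408248  (= −√(1/6))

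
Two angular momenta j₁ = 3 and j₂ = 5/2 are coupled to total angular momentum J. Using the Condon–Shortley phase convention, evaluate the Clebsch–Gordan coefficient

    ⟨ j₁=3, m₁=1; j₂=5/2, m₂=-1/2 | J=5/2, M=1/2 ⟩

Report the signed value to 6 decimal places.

j₁+j₂−J=3  J+j₁−j₂=3  J−j₁+j₂=2  j₁+j₂+J+1=9
(j₁±m₁, j₂±m₂, J±M) = (4,2,2,3,3,2)
P² = 288/35
sum k=0..2:
  [0] +1/24 = 1/24
  [1] −1/4 = -1/4
  [2] +1/24 = 1/24
S = -1/6
C² = P²·S² = 8/35 ; C = -0.478091

-0.478091  (= −√(8/35))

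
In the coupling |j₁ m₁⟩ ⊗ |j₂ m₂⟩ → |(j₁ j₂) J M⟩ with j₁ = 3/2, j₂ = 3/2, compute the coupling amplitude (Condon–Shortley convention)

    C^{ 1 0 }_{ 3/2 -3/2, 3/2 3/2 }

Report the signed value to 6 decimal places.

+√(9/20) ≈ +0.670820

triangle: 2!×1!×1!/5! = 2/120
(j±m)!: 0!×3!×3!×0!×1!×1! = 36
prefactor² = (2J+1)×Δ×N² = 9/5
  k=2: +1/(2!×0!×1!×1!×0!×0!) = 1/2
Σ = 1/2  ⇒  CG² = 9/5×1/2² = 9/20
CG = +√(9/20) = +0.670820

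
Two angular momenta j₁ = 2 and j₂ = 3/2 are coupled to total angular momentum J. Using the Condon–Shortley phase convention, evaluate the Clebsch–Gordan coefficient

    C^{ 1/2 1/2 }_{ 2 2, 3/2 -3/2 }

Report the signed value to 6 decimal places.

√[2·3!1!0!/5! · 4!0!0!3!1!0!] = √(72/5)
  +(−1)^0/∏(0,3,0,0,1,0)! = 1/6  (running 1/6)
⟨..|..⟩ = √(72/5)·(1/6) = +0.632456

+0.632456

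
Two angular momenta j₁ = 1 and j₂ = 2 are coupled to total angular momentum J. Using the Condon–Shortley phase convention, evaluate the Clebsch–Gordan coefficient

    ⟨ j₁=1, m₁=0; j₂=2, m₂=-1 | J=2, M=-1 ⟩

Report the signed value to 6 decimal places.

+0.408248

√[5·1!1!3!/6! · 1!1!1!3!1!3!] = √(3/2)
  +(−1)^0/∏(0,1,1,1,0,2)! = 1/2  (running 1/2)
  +(−1)^1/∏(1,0,0,0,1,3)! = -1/6  (running 1/3)
⟨..|..⟩ = √(3/2)·(1/3) = +0.408248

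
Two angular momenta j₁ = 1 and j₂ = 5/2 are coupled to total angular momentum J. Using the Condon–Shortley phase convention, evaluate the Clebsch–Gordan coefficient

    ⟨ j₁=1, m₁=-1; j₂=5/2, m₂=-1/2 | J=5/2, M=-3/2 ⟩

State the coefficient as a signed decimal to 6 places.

j₁+j₂−J=1  J+j₁−j₂=1  J−j₁+j₂=4  j₁+j₂+J+1=7
(j₁±m₁, j₂±m₂, J±M) = (0,2,2,3,1,4)
P² = 576/35
sum k=1..1:
  [1] −1/6 = -1/6
S = -1/6
C² = P²·S² = 16/35 ; C = -0.676123

-0.676123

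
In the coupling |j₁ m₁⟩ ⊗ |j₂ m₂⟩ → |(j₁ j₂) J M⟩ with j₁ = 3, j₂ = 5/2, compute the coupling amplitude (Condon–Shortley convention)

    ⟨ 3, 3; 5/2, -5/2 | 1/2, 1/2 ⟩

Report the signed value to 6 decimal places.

+0.534522

j₁+j₂−J=5  J+j₁−j₂=1  J−j₁+j₂=0  j₁+j₂+J+1=7
(j₁±m₁, j₂±m₂, J±M) = (6,0,0,5,1,0)
P² = 28800/7
sum k=0..0:
  [0] +1/120 = 1/120
S = 1/120
C² = P²·S² = 2/7 ; C = +0.534522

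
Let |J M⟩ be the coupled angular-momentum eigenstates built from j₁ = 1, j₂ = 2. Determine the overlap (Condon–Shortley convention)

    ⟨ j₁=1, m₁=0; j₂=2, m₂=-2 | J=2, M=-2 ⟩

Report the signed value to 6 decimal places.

j₁+j₂−J=1  J+j₁−j₂=1  J−j₁+j₂=3  j₁+j₂+J+1=6
(j₁±m₁, j₂±m₂, J±M) = (1,1,0,4,0,4)
P² = 24
sum k=0..0:
  [0] +1/6 = 1/6
S = 1/6
C² = P²·S² = 2/3 ; C = +0.816497

+0.816497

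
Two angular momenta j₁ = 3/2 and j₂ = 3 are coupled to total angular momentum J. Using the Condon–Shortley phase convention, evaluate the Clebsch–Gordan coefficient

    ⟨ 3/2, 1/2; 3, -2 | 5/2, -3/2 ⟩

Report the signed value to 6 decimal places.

+0.267261  (= +√(1/14))

j₁+j₂−J=2  J+j₁−j₂=1  J−j₁+j₂=4  j₁+j₂+J+1=8
(j₁±m₁, j₂±m₂, J±M) = (2,1,1,5,1,4)
P² = 288/7
sum k=0..1:
  [0] +1/12 = 1/12
  [1] −1/24 = -1/24
S = 1/24
C² = P²·S² = 1/14 ; C = +0.267261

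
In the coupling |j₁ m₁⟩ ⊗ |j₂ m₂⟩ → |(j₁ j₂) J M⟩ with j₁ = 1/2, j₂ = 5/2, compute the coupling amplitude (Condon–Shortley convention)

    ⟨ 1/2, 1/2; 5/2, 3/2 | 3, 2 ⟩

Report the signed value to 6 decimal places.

√[7·0!1!5!/7! · 1!0!4!1!5!1!] = √(480)
  +(−1)^0/∏(0,0,0,4,1,1)! = 1/24  (running 1/24)
⟨..|..⟩ = √(480)·(1/24) = +0.912871

+√(5/6) ≈ +0.912871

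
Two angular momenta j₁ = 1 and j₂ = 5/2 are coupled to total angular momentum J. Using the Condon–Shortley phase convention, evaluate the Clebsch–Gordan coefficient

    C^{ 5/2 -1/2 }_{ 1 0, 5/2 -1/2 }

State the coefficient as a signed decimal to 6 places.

triangle: 1!·1!·4!/7! = 24/5040
(j±m)!: 1!·1!·2!·3!·2!·3! = 144
prefactor² = (2J+1)·Δ·N² = 144/35
  k=0: +1/(0!·1!·1!·2!·0!·2!) = 1/4
  k=1: −1/(1!·0!·0!·1!·1!·3!) = -1/6
Σ = 1/12  ⇒  CG² = 144/35·1/12² = 1/35
CG = +√(1/35) = +0.169031

+√(1/35) ≈ +0.169031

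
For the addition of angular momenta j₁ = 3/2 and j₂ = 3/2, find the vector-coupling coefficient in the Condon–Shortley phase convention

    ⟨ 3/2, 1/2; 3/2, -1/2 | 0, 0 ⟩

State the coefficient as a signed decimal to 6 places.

√[1·3!0!0!/4! · 2!1!1!2!0!0!] = √(1)
  +(−1)^1/∏(1,2,0,0,0,0)! = -1/2  (running -1/2)
⟨..|..⟩ = √(1)·(-1/2) = -0.500000

−√(1/4) = -0.500000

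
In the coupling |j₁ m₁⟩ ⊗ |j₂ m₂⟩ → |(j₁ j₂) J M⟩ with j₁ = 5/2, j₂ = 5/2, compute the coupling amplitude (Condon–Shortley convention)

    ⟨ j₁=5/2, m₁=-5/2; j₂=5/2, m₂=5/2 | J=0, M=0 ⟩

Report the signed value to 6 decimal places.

-0.408248  (= −√(1/6))

j₁+j₂−J=5  J+j₁−j₂=0  J−j₁+j₂=0  j₁+j₂+J+1=6
(j₁±m₁, j₂±m₂, J±M) = (0,5,5,0,0,0)
P² = 2400
sum k=5..5:
  [5] −1/120 = -1/120
S = -1/120
C² = P²·S² = 1/6 ; C = -0.408248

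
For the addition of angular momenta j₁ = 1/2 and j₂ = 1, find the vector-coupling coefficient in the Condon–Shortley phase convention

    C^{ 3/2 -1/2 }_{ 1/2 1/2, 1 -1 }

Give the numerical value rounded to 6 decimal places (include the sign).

j₁+j₂−J=0  J+j₁−j₂=1  J−j₁+j₂=2  j₁+j₂+J+1=4
(j₁±m₁, j₂±m₂, J±M) = (1,0,0,2,1,2)
P² = 4/3
sum k=0..0:
  [0] +1/2 = 1/2
S = 1/2
C² = P²·S² = 1/3 ; C = +0.577350

+0.577350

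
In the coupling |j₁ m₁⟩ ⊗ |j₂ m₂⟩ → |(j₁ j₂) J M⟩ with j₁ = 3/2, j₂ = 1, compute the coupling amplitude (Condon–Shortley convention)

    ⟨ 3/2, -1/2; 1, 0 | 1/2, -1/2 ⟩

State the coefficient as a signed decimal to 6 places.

triangle: 2!*1!*0!/4! = 2/24
(j±m)!: 1!*2!*1!*1!*0!*1! = 2
prefactor² = (2J+1)*Δ*N² = 1/3
  k=1: −1/(1!*1!*1!*0!*0!*0!) = -1
Σ = -1  ⇒  CG² = 1/3*(-1)² = 1/3
CG = −√(1/3) = -0.577350

−√(1/3) ≈ -0.577350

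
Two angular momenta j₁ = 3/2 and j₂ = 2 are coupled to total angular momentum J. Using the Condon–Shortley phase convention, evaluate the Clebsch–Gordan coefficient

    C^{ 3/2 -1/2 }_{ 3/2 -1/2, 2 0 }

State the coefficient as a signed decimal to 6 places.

triangle: 2!*1!*2!/6! = 4/720
(j±m)!: 1!*2!*2!*2!*1!*2! = 16
prefactor² = (2J+1)*Δ*N² = 16/45
  k=1: −1/(1!*1!*1!*1!*0!*1!) = -1
  k=2: +1/(2!*0!*0!*0!*1!*2!) = 1/4
Σ = -3/4  ⇒  CG² = 16/45*(-3/4)² = 1/5
CG = −√(1/5) = -0.447214

−√(1/5) ≈ -0.447214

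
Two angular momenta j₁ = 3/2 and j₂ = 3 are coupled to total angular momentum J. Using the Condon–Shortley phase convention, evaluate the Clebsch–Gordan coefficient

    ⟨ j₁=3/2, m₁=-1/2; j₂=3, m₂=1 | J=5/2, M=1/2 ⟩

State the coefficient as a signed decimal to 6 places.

j₁+j₂−J=2  J+j₁−j₂=1  J−j₁+j₂=4  j₁+j₂+J+1=8
(j₁±m₁, j₂±m₂, J±M) = (1,2,4,2,3,2)
P² = 288/35
sum k=1..2:
  [1] −1/6 = -1/6
  [2] +1/8 = 1/8
S = -1/24
C² = P²·S² = 1/70 ; C = -0.119523

-0.119523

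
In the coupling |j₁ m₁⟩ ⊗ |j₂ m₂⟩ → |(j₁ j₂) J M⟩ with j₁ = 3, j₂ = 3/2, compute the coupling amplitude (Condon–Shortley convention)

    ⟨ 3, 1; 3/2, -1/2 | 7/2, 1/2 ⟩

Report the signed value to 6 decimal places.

triangle: 1!×5!×2!/9! = 240/362880
(j±m)!: 4!×2!×1!×2!×4!×3! = 13824
prefactor² = (2J+1)×Δ×N² = 512/7
  k=0: +1/(0!×1!×2!×1!×3!×1!) = 1/12
  k=1: −1/(1!×0!×1!×0!×4!×2!) = -1/48
Σ = 1/16  ⇒  CG² = 512/7×1/16² = 2/7
CG = +√(2/7) = +0.534522

+0.534522  (= +√(2/7))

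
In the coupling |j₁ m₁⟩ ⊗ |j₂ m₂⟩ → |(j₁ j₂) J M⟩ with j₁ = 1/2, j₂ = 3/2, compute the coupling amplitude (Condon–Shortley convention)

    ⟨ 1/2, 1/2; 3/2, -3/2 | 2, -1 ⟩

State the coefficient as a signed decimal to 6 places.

√[5·0!1!3!/5! · 1!0!0!3!1!3!] = √(9)
  +(−1)^0/∏(0,0,0,0,1,3)! = 1/6  (running 1/6)
⟨..|..⟩ = √(9)·(1/6) = +0.500000

+0.500000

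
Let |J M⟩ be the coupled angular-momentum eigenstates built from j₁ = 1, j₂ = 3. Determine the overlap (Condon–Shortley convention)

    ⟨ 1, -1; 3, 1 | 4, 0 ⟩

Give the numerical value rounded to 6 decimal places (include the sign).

triangle: 0!·2!·6!/9! = 1440/362880
(j±m)!: 0!·2!·4!·2!·4!·4! = 55296
prefactor² = (2J+1)·Δ·N² = 13824/7
  k=0: +1/(0!·0!·2!·4!·0!·2!) = 1/96
Σ = 1/96  ⇒  CG² = 13824/7·1/96² = 3/14
CG = +√(3/14) = +0.462910

+0.462910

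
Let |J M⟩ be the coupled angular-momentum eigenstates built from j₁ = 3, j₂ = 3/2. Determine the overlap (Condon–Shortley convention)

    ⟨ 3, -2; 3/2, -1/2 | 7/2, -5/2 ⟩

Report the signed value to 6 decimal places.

−√(1/7) = -0.377964

√[8·1!5!2!/9! · 1!5!1!2!1!6!] = √(6400/7)
  +(−1)^0/∏(0,1,5,1,0,1)! = 1/120  (running 1/120)
  +(−1)^1/∏(1,0,4,0,1,2)! = -1/48  (running -1/80)
⟨..|..⟩ = √(6400/7)·(-1/80) = -0.377964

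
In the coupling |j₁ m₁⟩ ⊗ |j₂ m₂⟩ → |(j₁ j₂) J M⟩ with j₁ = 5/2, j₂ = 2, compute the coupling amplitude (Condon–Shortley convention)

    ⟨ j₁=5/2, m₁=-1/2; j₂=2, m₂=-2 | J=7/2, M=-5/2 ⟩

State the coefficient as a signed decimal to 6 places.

+0.712697

√[8·1!4!3!/9! · 2!3!0!4!1!6!] = √(4608/7)
  +(−1)^0/∏(0,1,3,0,1,3)! = 1/36  (running 1/36)
⟨..|..⟩ = √(4608/7)·(1/36) = +0.712697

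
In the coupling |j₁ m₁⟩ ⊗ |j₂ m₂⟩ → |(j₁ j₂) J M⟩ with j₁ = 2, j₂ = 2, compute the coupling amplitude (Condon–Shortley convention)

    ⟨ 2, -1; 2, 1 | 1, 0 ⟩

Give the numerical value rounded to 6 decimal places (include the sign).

+0.316228  (= +√(1/10))

triangle: 3!*1!*1!/6! = 6/720
(j±m)!: 1!*3!*3!*1!*1!*1! = 36
prefactor² = (2J+1)*Δ*N² = 9/10
  k=2: +1/(2!*1!*1!*1!*0!*0!) = 1/2
  k=3: −1/(3!*0!*0!*0!*1!*1!) = -1/6
Σ = 1/3  ⇒  CG² = 9/10*1/3² = 1/10
CG = +√(1/10) = +0.316228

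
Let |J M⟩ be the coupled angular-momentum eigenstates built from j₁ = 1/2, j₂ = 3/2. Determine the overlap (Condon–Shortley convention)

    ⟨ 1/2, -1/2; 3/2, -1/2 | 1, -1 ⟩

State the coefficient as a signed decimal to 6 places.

-0.500000

triangle: 1!×0!×2!/4! = 2/24
(j±m)!: 0!×1!×1!×2!×0!×2! = 4
prefactor² = (2J+1)×Δ×N² = 1
  k=1: −1/(1!×0!×0!×0!×0!×2!) = -1/2
Σ = -1/2  ⇒  CG² = 1×(-1/2)² = 1/4
CG = −√(1/4) = -0.500000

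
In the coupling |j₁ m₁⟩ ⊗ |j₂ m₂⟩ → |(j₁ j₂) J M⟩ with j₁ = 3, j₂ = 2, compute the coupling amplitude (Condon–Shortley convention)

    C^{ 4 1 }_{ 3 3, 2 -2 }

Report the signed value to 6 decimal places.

+√(3/70) ≈ +0.207020

√[9·1!5!3!/10! · 6!0!0!4!5!3!] = √(155520/7)
  +(−1)^0/∏(0,1,0,0,5,3)! = 1/720  (running 1/720)
⟨..|..⟩ = √(155520/7)·(1/720) = +0.207020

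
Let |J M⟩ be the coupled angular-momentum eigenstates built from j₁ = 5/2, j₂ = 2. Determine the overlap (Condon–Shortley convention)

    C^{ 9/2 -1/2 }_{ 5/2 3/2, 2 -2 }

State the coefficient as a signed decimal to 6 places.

+0.199205  (= +√(5/126))

√[10·0!5!4!/10! · 4!1!0!4!4!5!] = √(92160/7)
  +(−1)^0/∏(0,0,1,0,4,4)! = 1/576  (running 1/576)
⟨..|..⟩ = √(92160/7)·(1/576) = +0.199205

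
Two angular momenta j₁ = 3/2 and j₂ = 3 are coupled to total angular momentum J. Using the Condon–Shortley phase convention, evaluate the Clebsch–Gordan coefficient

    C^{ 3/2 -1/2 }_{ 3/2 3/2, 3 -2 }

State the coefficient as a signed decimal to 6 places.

j₁+j₂−J=3  J+j₁−j₂=0  J−j₁+j₂=3  j₁+j₂+J+1=7
(j₁±m₁, j₂±m₂, J±M) = (3,0,1,5,1,2)
P² = 288/7
sum k=0..0:
  [0] +1/12 = 1/12
S = 1/12
C² = P²·S² = 2/7 ; C = +0.534522

+0.534522  (= +√(2/7))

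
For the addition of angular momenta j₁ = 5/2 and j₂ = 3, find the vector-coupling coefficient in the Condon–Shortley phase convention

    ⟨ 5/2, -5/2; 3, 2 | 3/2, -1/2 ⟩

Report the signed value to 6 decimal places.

triangle: 4!*1!*2!/8! = 48/40320
(j±m)!: 0!*5!*5!*1!*1!*2! = 28800
prefactor² = (2J+1)*Δ*N² = 960/7
  k=4: +1/(4!*0!*1!*1!*0!*1!) = 1/24
Σ = 1/24  ⇒  CG² = 960/7*1/24² = 5/21
CG = +√(5/21) = +0.487950

+√(5/21) = +0.487950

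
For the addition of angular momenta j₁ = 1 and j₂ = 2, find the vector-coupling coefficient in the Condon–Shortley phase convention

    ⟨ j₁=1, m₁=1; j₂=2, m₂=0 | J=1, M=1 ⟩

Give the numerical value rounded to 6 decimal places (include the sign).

triangle: 2!×0!×2!/5! = 4/120
(j±m)!: 2!×0!×2!×2!×2!×0! = 16
prefactor² = (2J+1)×Δ×N² = 8/5
  k=0: +1/(0!×2!×0!×2!×0!×0!) = 1/4
Σ = 1/4  ⇒  CG² = 8/5×1/4² = 1/10
CG = +√(1/10) = +0.316228

+0.316228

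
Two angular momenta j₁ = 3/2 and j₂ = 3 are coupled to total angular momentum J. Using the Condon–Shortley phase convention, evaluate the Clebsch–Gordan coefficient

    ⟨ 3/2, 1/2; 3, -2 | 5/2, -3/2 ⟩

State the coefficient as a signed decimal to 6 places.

√[6·2!1!4!/8! · 2!1!1!5!1!4!] = √(288/7)
  +(−1)^0/∏(0,2,1,1,0,3)! = 1/12  (running 1/12)
  +(−1)^1/∏(1,1,0,0,1,4)! = -1/24  (running 1/24)
⟨..|..⟩ = √(288/7)·(1/24) = +0.267261

+0.267261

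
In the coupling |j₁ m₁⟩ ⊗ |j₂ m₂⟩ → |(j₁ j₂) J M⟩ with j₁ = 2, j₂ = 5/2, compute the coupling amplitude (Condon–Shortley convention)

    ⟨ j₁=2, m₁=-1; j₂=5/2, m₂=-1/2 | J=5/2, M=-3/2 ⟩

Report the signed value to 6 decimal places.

√[6·2!2!3!/8! · 1!3!2!3!1!4!] = √(216/35)
  +(−1)^1/∏(1,1,2,1,0,2)! = -1/4  (running -1/4)
  +(−1)^2/∏(2,0,1,0,1,3)! = 1/12  (running -1/6)
⟨..|..⟩ = √(216/35)·(-1/6) = -0.414039

-0.414039  (= −√(6/35))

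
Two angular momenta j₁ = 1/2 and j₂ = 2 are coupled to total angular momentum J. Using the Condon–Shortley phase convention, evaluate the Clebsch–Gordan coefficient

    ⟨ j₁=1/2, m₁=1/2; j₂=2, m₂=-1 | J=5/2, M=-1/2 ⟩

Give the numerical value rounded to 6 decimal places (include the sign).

√[6·0!1!4!/6! · 1!0!1!3!2!3!] = √(72/5)
  +(−1)^0/∏(0,0,0,1,1,3)! = 1/6  (running 1/6)
⟨..|..⟩ = √(72/5)·(1/6) = +0.632456

+√(2/5) ≈ +0.632456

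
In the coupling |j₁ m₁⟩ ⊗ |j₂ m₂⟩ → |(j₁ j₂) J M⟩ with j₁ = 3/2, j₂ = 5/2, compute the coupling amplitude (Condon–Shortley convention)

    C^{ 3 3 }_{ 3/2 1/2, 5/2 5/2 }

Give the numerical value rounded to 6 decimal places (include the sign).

triangle: 1!*2!*4!/8! = 48/40320
(j±m)!: 2!*1!*5!*0!*6!*0! = 172800
prefactor² = (2J+1)*Δ*N² = 1440
  k=1: −1/(1!*0!*0!*4!*2!*0!) = -1/48
Σ = -1/48  ⇒  CG² = 1440*(-1/48)² = 5/8
CG = −√(5/8) = -0.790569

-0.790569  (= −√(5/8))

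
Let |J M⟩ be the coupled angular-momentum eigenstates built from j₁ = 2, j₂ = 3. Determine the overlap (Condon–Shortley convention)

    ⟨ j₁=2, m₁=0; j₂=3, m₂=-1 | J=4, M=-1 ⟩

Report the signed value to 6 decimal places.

+0.327327  (= +√(3/28))

j₁+j₂−J=1  J+j₁−j₂=3  J−j₁+j₂=5  j₁+j₂+J+1=10
(j₁±m₁, j₂±m₂, J±M) = (2,2,2,4,3,5)
P² = 1728/7
sum k=0..1:
  [0] +1/24 = 1/24
  [1] −1/48 = -1/48
S = 1/48
C² = P²·S² = 3/28 ; C = +0.327327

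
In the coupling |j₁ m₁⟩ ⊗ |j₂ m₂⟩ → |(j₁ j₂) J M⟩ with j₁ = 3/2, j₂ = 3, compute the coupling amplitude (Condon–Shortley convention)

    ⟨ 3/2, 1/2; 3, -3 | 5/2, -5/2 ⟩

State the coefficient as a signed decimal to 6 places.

j₁+j₂−J=2  J+j₁−j₂=1  J−j₁+j₂=4  j₁+j₂+J+1=8
(j₁±m₁, j₂±m₂, J±M) = (2,1,0,6,0,5)
P² = 8640/7
sum k=0..0:
  [0] +1/48 = 1/48
S = 1/48
C² = P²·S² = 15/28 ; C = +0.731925

+0.731925  (= +√(15/28))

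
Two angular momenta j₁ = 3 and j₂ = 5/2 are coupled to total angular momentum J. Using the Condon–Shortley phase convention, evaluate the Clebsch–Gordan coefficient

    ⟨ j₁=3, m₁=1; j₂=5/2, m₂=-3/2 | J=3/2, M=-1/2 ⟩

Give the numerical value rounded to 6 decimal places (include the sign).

triangle: 4!*2!*1!/8! = 48/40320
(j±m)!: 4!*2!*1!*4!*1!*2! = 2304
prefactor² = (2J+1)*Δ*N² = 384/35
  k=0: +1/(0!*4!*2!*1!*0!*0!) = 1/48
  k=1: −1/(1!*3!*1!*0!*1!*1!) = -1/6
Σ = -7/48  ⇒  CG² = 384/35*(-7/48)² = 7/30
CG = −√(7/30) = -0.483046

−√(7/30) ≈ -0.483046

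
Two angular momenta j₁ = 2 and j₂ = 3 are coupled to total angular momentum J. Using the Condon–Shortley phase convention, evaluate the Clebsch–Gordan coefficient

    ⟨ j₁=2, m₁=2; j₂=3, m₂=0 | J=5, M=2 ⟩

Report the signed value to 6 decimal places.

+0.408248  (= +√(1/6))

√[11·0!4!6!/11! · 4!0!3!3!7!3!] = √(124416)
  +(−1)^0/∏(0,0,0,3,4,3)! = 1/864  (running 1/864)
⟨..|..⟩ = √(124416)·(1/864) = +0.408248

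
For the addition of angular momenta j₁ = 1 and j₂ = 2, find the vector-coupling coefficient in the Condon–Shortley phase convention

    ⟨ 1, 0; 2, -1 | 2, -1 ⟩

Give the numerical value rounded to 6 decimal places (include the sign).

j₁+j₂−J=1  J+j₁−j₂=1  J−j₁+j₂=3  j₁+j₂+J+1=6
(j₁±m₁, j₂±m₂, J±M) = (1,1,1,3,1,3)
P² = 3/2
sum k=0..1:
  [0] +1/2 = 1/2
  [1] −1/6 = -1/6
S = 1/3
C² = P²·S² = 1/6 ; C = +0.408248

+√(1/6) = +0.408248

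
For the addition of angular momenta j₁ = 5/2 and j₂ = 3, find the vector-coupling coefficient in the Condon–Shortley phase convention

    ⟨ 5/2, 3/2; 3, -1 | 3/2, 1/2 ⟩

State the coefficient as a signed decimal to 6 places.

√[4·4!1!2!/8! · 4!1!2!4!2!1!] = √(384/35)
  +(−1)^0/∏(0,4,1,2,0,0)! = 1/48  (running 1/48)
  +(−1)^1/∏(1,3,0,1,1,1)! = -1/6  (running -7/48)
⟨..|..⟩ = √(384/35)·(-7/48) = -0.483046

−√(7/30) ≈ -0.483046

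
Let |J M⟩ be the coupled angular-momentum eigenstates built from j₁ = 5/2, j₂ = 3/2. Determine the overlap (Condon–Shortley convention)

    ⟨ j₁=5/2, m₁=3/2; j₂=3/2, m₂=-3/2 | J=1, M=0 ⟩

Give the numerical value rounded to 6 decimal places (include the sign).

triangle: 3!*2!*0!/6! = 12/720
(j±m)!: 4!*1!*0!*3!*1!*1! = 144
prefactor² = (2J+1)*Δ*N² = 36/5
  k=0: +1/(0!*3!*1!*0!*1!*0!) = 1/6
Σ = 1/6  ⇒  CG² = 36/5*1/6² = 1/5
CG = +√(1/5) = +0.447214

+0.447214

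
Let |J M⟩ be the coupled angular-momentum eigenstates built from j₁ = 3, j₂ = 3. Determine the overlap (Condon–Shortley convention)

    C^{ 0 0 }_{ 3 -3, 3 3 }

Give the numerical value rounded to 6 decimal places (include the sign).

+√(1/7) = +0.377964

j₁+j₂−J=6  J+j₁−j₂=0  J−j₁+j₂=0  j₁+j₂+J+1=7
(j₁±m₁, j₂±m₂, J±M) = (0,6,6,0,0,0)
P² = 518400/7
sum k=6..6:
  [6] +1/720 = 1/720
S = 1/720
C² = P²·S² = 1/7 ; C = +0.377964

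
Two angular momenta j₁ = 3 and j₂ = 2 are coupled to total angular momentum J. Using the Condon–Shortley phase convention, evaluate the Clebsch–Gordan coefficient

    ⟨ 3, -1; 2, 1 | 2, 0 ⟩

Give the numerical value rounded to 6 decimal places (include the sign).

triangle: 3!×3!×1!/8! = 36/40320
(j±m)!: 2!×4!×3!×1!×2!×2! = 1152
prefactor² = (2J+1)×Δ×N² = 36/7
  k=2: +1/(2!×1!×2!×1!×1!×0!) = 1/4
  k=3: −1/(3!×0!×1!×0!×2!×1!) = -1/12
Σ = 1/6  ⇒  CG² = 36/7×1/6² = 1/7
CG = +√(1/7) = +0.377964

+√(1/7) = +0.377964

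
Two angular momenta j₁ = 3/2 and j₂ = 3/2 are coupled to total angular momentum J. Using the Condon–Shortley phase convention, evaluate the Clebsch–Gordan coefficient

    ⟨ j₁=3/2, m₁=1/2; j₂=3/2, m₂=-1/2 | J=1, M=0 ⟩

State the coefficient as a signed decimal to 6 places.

triangle: 2!·1!·1!/5! = 2/120
(j±m)!: 2!·1!·1!·2!·1!·1! = 4
prefactor² = (2J+1)·Δ·N² = 1/5
  k=0: +1/(0!·2!·1!·1!·0!·0!) = 1/2
  k=1: −1/(1!·1!·0!·0!·1!·1!) = -1
Σ = -1/2  ⇒  CG² = 1/5·(-1/2)² = 1/20
CG = −√(1/20) = -0.223607

−√(1/20) = -0.223607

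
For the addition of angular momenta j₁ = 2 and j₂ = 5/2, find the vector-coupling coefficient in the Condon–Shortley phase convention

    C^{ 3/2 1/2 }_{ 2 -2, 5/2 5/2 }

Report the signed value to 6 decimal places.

triangle: 3!·1!·2!/7! = 12/5040
(j±m)!: 0!·4!·5!·0!·2!·1! = 5760
prefactor² = (2J+1)·Δ·N² = 384/7
  k=3: −1/(3!·0!·1!·2!·0!·0!) = -1/12
Σ = -1/12  ⇒  CG² = 384/7·(-1/12)² = 8/21
CG = −√(8/21) = -0.617213

−√(8/21) = -0.617213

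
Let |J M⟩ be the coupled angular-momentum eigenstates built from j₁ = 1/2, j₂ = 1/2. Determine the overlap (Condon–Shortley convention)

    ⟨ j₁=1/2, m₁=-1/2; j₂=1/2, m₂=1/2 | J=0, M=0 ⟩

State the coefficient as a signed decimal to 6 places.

triangle: 1!*0!*0!/2! = 1/2
(j±m)!: 0!*1!*1!*0!*0!*0! = 1
prefactor² = (2J+1)*Δ*N² = 1/2
  k=1: −1/(1!*0!*0!*0!*0!*0!) = -1
Σ = -1  ⇒  CG² = 1/2*(-1)² = 1/2
CG = −√(1/2) = -0.707107

−√(1/2) ≈ -0.707107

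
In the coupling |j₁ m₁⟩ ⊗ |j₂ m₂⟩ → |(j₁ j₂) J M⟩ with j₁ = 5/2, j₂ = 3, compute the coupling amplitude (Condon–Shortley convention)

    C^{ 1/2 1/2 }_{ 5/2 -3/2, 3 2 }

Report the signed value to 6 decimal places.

+√(5/21) ≈ +0.487950

j₁+j₂−J=5  J+j₁−j₂=0  J−j₁+j₂=1  j₁+j₂+J+1=7
(j₁±m₁, j₂±m₂, J±M) = (1,4,5,1,1,0)
P² = 960/7
sum k=4..4:
  [4] +1/24 = 1/24
S = 1/24
C² = P²·S² = 5/21 ; C = +0.487950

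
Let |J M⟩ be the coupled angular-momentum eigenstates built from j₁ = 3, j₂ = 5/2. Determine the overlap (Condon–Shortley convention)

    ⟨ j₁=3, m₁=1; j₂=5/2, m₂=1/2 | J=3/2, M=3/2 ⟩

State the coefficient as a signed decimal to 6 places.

+√(9/35) ≈ +0.507093

triangle: 4!*2!*1!/8! = 48/40320
(j±m)!: 4!*2!*3!*2!*3!*0! = 3456
prefactor² = (2J+1)*Δ*N² = 576/35
  k=2: +1/(2!*2!*0!*1!*2!*0!) = 1/8
Σ = 1/8  ⇒  CG² = 576/35*1/8² = 9/35
CG = +√(9/35) = +0.507093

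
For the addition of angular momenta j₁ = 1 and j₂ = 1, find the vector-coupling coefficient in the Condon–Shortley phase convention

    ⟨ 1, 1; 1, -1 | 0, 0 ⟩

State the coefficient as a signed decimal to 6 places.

+0.577350

triangle: 2!×0!×0!/3! = 2/6
(j±m)!: 2!×0!×0!×2!×0!×0! = 4
prefactor² = (2J+1)×Δ×N² = 4/3
  k=0: +1/(0!×2!×0!×0!×0!×0!) = 1/2
Σ = 1/2  ⇒  CG² = 4/3×1/2² = 1/3
CG = +√(1/3) = +0.577350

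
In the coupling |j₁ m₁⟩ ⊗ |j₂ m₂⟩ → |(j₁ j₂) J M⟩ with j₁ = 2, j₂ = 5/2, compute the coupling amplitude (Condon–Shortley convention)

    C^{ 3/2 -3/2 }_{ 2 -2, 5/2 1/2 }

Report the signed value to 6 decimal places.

√[4·3!1!2!/7! · 0!4!3!2!0!3!] = √(576/35)
  +(−1)^3/∏(3,0,1,0,0,2)! = -1/12  (running -1/12)
⟨..|..⟩ = √(576/35)·(-1/12) = -0.338062

−√(4/35) ≈ -0.338062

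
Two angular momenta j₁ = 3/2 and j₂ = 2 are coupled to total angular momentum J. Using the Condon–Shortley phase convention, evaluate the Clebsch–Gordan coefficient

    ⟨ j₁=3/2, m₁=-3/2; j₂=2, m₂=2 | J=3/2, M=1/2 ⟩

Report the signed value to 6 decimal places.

triangle: 2!·1!·2!/6! = 4/720
(j±m)!: 0!·3!·4!·0!·2!·1! = 288
prefactor² = (2J+1)·Δ·N² = 32/5
  k=2: +1/(2!·0!·1!·2!·0!·0!) = 1/4
Σ = 1/4  ⇒  CG² = 32/5·1/4² = 2/5
CG = +√(2/5) = +0.632456

+0.632456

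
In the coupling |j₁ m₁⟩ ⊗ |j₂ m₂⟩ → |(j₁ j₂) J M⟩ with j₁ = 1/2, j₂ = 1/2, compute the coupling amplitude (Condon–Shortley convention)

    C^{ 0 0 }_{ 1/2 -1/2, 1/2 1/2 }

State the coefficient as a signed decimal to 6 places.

triangle: 1!*0!*0!/2! = 1/2
(j±m)!: 0!*1!*1!*0!*0!*0! = 1
prefactor² = (2J+1)*Δ*N² = 1/2
  k=1: −1/(1!*0!*0!*0!*0!*0!) = -1
Σ = -1  ⇒  CG² = 1/2*(-1)² = 1/2
CG = −√(1/2) = -0.707107

−√(1/2) ≈ -0.707107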